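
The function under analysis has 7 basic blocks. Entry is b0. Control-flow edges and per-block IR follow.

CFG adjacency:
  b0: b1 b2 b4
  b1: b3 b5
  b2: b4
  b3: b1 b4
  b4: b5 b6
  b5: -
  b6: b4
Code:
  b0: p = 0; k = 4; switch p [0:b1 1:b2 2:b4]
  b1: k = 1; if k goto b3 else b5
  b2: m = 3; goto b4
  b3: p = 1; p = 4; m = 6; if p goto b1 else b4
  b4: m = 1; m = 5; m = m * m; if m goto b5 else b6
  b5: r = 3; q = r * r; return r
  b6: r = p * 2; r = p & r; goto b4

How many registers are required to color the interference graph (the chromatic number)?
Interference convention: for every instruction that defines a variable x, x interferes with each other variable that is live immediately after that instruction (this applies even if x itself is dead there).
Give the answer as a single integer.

Answer: 2

Working:
Per-block:
  b0: def={k,p} ue=∅
  b1: def={k} ue=∅
  b2: def={m} ue=∅
  b3: def={m,p} ue=∅
  b4: def={m} ue=∅
  b5: def={q,r} ue=∅
  b6: def={r} ue={p}

Live sets:
  b0: in=∅ out={p}
  b1: in=∅ out=∅
  b2: in={p} out={p}
  b3: in=∅ out={p}
  b4: in={p} out={p}
  b5: in=∅ out=∅
  b6: in={p} out={p}

Interference:
  k: {p}
  m: {p}
  p: {k,m,r}
  q: {r}
  r: {p,q}

Colouring:
  {k,p} pairwise interfere (2-clique) ⇒ χ ≥ 2
  2-colouring: c0={p,q}  c1={k,m,r}
  χ = 2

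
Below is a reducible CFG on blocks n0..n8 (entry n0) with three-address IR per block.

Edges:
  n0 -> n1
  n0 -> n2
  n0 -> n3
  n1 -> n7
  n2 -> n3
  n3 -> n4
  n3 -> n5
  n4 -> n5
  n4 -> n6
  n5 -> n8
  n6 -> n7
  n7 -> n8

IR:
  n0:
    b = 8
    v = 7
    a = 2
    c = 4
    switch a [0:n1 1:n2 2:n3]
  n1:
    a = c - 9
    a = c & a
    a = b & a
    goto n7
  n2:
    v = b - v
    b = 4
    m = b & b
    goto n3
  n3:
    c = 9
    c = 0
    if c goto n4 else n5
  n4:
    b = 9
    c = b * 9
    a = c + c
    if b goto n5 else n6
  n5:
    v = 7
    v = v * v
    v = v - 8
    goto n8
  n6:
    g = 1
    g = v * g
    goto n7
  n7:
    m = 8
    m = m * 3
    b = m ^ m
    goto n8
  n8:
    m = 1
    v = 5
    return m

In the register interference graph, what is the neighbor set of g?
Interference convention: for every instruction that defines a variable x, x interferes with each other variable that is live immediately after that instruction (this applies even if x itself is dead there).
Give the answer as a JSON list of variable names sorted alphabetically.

Answer: ["v"]

Analysis:
Per-block:
  n0 def {a,b,c,v} use ∅
  n1 def {a} use {b,c}
  n2 def {b,m,v} use {b,v}
  n3 def {c} use ∅
  n4 def {a,b,c} use ∅
  n5 def {v} use ∅
  n6 def {g} use {v}
  n7 def {b,m} use ∅
  n8 def {m,v} use ∅

Live sets:
  n0: in=∅ out={b,c,v}
  n1: in={b,c} out=∅
  n2: in={b,v} out={v}
  n3: in={v} out={v}
  n4: in={v} out={v}
  n5: in=∅ out=∅
  n6: in={v} out=∅
  n7: in=∅ out=∅
  n8: in=∅ out=∅

Conflict graph:
  a — {b,c,v}
  b — {a,c,v}
  c — {a,b,v}
  g — {v}
  m — {v}
  v — {a,b,c,g,m}

N(g) = ["v"]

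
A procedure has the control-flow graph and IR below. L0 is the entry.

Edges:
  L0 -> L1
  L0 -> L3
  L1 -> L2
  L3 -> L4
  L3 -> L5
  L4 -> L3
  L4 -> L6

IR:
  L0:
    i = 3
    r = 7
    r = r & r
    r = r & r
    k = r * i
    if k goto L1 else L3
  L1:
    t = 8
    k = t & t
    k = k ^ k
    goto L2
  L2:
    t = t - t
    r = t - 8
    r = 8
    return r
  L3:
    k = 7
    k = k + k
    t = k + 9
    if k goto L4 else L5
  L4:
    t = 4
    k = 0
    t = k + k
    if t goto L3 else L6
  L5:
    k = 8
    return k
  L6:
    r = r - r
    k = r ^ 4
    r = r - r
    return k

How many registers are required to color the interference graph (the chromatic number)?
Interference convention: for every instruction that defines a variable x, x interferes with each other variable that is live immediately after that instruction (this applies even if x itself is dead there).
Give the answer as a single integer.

Answer: 3

Analysis:
Block summaries:
  L0: def={i,k,r} ue=∅
  L1: def={k,t} ue=∅
  L2: def={r,t} ue={t}
  L3: def={k,t} ue=∅
  L4: def={k,t} ue=∅
  L5: def={k} ue=∅
  L6: def={k,r} ue={r}

Liveness:
  L0 li=∅ lo={r}
  L1 li=∅ lo={t}
  L2 li={t} lo=∅
  L3 li={r} lo={r}
  L4 li={r} lo={r}
  L5 li=∅ lo=∅
  L6 li={r} lo=∅

Conflict graph:
  i↔{r}
  k↔{r,t}
  r↔{i,k,t}
  t↔{k,r}

Registers:
  clique {k,r,t} ⇒ need ≥ 3
  3-colouring: c0={r}  c1={i,k}  c2={t}
  χ = 3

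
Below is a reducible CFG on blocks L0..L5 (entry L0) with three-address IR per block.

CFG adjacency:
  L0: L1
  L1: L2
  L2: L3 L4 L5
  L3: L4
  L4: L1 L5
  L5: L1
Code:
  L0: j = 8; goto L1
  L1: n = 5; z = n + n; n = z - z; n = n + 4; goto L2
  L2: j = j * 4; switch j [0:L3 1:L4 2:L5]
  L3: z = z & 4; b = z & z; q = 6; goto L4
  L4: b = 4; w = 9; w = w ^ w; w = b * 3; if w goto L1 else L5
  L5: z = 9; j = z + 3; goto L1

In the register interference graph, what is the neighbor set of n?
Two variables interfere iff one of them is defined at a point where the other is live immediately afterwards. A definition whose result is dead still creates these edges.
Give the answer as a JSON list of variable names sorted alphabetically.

Answer: ["j", "z"]

Derivation:
def/use:
  L0: {j} / ∅
  L1: {n,z} / ∅
  L2: {j} / {j}
  L3: {b,q,z} / {z}
  L4: {b,w} / ∅
  L5: {j,z} / ∅

Live sets:
  L0: in=∅ out={j}
  L1: in={j} out={j,z}
  L2: in={j,z} out={j,z}
  L3: in={j,z} out={j}
  L4: in={j} out={j}
  L5: in=∅ out={j}

Conflict graph:
  b — {j,w}
  j — {b,n,q,w,z}
  n — {j,z}
  q — {j}
  w — {b,j}
  z — {j,n}

N(n) = ["j", "z"]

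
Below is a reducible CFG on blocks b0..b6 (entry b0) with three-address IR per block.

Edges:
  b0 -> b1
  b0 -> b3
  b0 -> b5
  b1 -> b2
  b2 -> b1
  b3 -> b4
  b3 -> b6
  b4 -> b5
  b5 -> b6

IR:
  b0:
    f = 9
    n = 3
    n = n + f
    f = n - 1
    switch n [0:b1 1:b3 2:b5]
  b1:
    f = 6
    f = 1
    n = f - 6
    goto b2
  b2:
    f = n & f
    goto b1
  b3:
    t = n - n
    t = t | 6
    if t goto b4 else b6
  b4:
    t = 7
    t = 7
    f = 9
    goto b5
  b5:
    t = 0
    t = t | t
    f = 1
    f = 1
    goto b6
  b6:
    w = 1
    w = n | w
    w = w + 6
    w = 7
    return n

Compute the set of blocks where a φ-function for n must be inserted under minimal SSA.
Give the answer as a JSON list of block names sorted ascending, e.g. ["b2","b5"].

idom tree: b1←b0 b2←b1 b3←b0 b4←b3 b5←b0 b6←b0
Dom at joins:
  b1: preds {b0,b2}: {b0} ∩ {b0,b1,b2} = {b0}; idom=b0
  b5: preds {b0,b4}: {b0} ∩ {b0,b3,b4} = {b0}; idom=b0
  b6: preds {b3,b5}: {b0,b3} ∩ {b0,b5} = {b0}; idom=b0

Frontier:
  b1←b0: walk · to b0
  b1←b2: walk b2→b1 to b0
  b5←b0: walk · to b0
  b5←b4: walk b4→b3 to b0
  b6←b3: walk b3 to b0
  b6←b5: walk b5 to b0
  b0: DF=∅
  b1: DF={b1}
  b2: DF={b1}
  b3: DF={b5,b6}
  b4: DF={b5}
  b5: DF={b6}
  b6: DF=∅

φ for n: defs {b0,b1}
  DF⁺ = {b1}

Answer: ["b1"]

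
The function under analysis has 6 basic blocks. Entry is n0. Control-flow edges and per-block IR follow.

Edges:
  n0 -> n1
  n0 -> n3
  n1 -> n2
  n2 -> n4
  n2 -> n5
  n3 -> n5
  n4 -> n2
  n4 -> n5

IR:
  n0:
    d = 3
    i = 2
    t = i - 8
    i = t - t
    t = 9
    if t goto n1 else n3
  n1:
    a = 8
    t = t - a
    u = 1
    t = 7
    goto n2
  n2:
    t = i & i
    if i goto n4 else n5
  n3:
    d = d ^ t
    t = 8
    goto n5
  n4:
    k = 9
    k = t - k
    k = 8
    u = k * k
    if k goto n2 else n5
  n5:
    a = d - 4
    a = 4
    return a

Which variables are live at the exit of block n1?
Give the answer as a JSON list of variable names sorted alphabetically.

Per-block:
  n0: {d,i,t} / ∅
  n1: {a,t,u} / {t}
  n2: {t} / {i}
  n3: {d,t} / {d,t}
  n4: {k,u} / {t}
  n5: {a} / {d}

Live sets:
  live n0: ∅→{d,i,t}
  live n1: {d,i,t}→{d,i}
  live n2: {d,i}→{d,i,t}
  live n3: {d,t}→{d}
  live n4: {d,i,t}→{d,i}
  live n5: {d}→∅

live-out(n1) = ["d", "i"]

Answer: ["d", "i"]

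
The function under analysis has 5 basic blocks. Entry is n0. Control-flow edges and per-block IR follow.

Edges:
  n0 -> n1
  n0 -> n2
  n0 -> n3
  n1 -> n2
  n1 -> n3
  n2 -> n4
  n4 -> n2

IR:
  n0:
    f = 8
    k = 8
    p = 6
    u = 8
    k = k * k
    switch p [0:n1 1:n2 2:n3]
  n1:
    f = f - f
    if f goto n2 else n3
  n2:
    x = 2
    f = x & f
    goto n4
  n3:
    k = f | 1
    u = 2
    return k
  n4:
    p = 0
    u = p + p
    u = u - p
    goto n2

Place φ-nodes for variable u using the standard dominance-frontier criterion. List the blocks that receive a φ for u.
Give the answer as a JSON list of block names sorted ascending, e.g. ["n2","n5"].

idom tree: n1←n0 n2←n0 n3←n0 n4←n2
Dom at joins:
  n2: preds {n0,n1,n4}: {n0} ∩ {n0,n1} ∩ {n0,n2,n4} = {n0}; idom=n0
  n3: preds {n0,n1}: {n0} ∩ {n0,n1} = {n0}; idom=n0

DF derivation:
  join n2 pred n0: · stop@n0
  join n2 pred n1: n1 stop@n0
  join n2 pred n4: n4→n2 stop@n0
  join n3 pred n0: · stop@n0
  join n3 pred n1: n1 stop@n0
  n0: DF=∅
  n1: DF={n2,n3}
  n2: DF={n2}
  n3: DF=∅
  n4: DF={n2}

φ for u: defs {n0,n3,n4}
  DF⁺ = {n2}

Answer: ["n2"]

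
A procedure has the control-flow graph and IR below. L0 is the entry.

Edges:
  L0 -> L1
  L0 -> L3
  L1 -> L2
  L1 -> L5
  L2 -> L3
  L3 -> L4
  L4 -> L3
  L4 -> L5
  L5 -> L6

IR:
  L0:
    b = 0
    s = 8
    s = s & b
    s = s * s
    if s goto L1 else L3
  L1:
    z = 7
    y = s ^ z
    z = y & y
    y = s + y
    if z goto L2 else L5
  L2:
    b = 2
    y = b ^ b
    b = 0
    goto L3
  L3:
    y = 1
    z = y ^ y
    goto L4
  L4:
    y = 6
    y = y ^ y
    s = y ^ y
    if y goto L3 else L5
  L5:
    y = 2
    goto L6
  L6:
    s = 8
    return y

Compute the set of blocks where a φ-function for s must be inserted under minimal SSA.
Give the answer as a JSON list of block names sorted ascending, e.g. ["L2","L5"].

idom tree: L1←L0 L2←L1 L3←L0 L4←L3 L5←L0 L6←L5
Dom∩ at merges:
  L3: preds {L0,L2,L4}: {L0} ∩ {L0,L1,L2} ∩ {L0,L3,L4} = {L0}; idom=L0
  L5: preds {L1,L4}: {L0,L1} ∩ {L0,L3,L4} = {L0}; idom=L0

DF derivation:
  L3←L0: walk · to L0
  L3←L2: walk L2→L1 to L0
  L3←L4: walk L4→L3 to L0
  L5←L1: walk L1 to L0
  L5←L4: walk L4→L3 to L0
  DF(L0)=∅
  DF(L1)={L3,L5}
  DF(L2)={L3}
  DF(L3)={L3,L5}
  DF(L4)={L3,L5}
  DF(L5)=∅
  DF(L6)=∅

φ for s: defs {L0,L4,L6}
  DF⁺ = {L3,L5}

Answer: ["L3", "L5"]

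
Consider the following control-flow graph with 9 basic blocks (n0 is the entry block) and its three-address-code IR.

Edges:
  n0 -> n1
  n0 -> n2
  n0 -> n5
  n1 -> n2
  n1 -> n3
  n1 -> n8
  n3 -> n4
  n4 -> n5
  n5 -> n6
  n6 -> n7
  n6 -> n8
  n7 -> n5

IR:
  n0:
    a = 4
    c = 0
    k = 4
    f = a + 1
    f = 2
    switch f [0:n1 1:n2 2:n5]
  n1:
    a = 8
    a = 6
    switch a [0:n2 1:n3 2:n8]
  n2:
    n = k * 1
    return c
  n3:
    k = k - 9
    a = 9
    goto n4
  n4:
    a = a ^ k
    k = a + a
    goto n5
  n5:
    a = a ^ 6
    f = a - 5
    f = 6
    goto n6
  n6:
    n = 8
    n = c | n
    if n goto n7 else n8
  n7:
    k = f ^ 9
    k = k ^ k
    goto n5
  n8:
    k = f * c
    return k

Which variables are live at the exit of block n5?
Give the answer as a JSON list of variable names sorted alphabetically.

Block summaries:
  n0: def={a,c,f,k} ue=∅
  n1: def={a} ue=∅
  n2: def={n} ue={c,k}
  n3: def={a,k} ue={k}
  n4: def={a,k} ue={a,k}
  n5: def={a,f} ue={a}
  n6: def={n} ue={c}
  n7: def={k} ue={f}
  n8: def={k} ue={c,f}

Backward fixpoint:
  live n0: ∅→{a,c,f,k}
  live n1: {c,f,k}→{c,f,k}
  live n2: {c,k}→∅
  live n3: {c,k}→{a,c,k}
  live n4: {a,c,k}→{a,c}
  live n5: {a,c}→{a,c,f}
  live n6: {a,c,f}→{a,c,f}
  live n7: {a,c,f}→{a,c}
  live n8: {c,f}→∅

live-out(n5) = ["a", "c", "f"]

Answer: ["a", "c", "f"]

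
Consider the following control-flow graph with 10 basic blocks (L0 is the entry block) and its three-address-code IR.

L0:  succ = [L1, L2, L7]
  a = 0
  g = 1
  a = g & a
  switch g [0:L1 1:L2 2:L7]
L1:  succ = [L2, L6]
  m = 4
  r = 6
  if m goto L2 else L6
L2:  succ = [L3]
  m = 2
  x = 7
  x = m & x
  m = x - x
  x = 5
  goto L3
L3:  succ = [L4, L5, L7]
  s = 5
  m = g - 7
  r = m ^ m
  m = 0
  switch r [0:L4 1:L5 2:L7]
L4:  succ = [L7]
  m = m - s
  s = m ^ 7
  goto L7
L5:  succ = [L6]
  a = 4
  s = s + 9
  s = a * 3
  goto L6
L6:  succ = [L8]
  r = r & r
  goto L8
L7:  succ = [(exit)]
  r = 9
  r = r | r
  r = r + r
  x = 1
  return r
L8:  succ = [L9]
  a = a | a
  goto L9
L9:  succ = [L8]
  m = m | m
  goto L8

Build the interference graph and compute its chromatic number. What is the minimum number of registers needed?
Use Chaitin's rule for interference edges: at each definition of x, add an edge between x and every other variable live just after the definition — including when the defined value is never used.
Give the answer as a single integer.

Answer: 5

Analysis:
Per-block:
  L0: def={a,g} ue=∅
  L1: def={m,r} ue=∅
  L2: def={m,x} ue=∅
  L3: def={m,r,s} ue={g}
  L4: def={m,s} ue={m,s}
  L5: def={a,s} ue={s}
  L6: def={r} ue={r}
  L7: def={r,x} ue=∅
  L8: def={a} ue={a}
  L9: def={m} ue={m}

Backward fixpoint:
  L0: in=∅ out={a,g}
  L1: in={a,g} out={a,g,m,r}
  L2: in={g} out={g}
  L3: in={g} out={m,r,s}
  L4: in={m,s} out=∅
  L5: in={m,r,s} out={a,m,r}
  L6: in={a,m,r} out={a,m}
  L7: in=∅ out=∅
  L8: in={a,m} out={a,m}
  L9: in={a,m} out={a,m}

Interfere edges:
  a: {g,m,r,s}
  g: {a,m,r,s,x}
  m: {a,g,r,s,x}
  r: {a,g,m,s,x}
  s: {a,g,m,r}
  x: {g,m,r}

Registers:
  {a,g,m,r,s} pairwise interfere (5-clique) ⇒ χ ≥ 5
  5-colouring: r0={g}  r1={m}  r2={r}  r3={a,x}  r4={s}
  χ = 5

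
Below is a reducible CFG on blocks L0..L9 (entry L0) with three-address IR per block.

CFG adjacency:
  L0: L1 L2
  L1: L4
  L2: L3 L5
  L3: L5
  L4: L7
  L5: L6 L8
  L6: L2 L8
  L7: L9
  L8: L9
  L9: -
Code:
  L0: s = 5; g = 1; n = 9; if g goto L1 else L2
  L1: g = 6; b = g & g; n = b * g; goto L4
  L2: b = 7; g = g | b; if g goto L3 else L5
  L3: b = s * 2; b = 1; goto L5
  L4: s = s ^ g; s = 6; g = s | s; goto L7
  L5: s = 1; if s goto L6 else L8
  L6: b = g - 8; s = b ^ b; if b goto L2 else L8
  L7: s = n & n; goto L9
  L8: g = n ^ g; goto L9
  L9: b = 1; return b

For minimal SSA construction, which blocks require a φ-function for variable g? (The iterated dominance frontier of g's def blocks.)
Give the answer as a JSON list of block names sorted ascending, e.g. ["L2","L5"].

Answer: ["L2", "L9"]

Working:
idom tree: L1←L0 L2←L0 L3←L2 L4←L1 L5←L2 L6←L5 L7←L4 L8←L5 L9←L0
Dom at joins:
  L2: preds {L0,L6}: {L0} ∩ {L0,L2,L5,L6} = {L0}; idom=L0
  L5: preds {L2,L3}: {L0,L2} ∩ {L0,L2,L3} = {L0,L2}; idom=L2
  L8: preds {L5,L6}: {L0,L2,L5} ∩ {L0,L2,L5,L6} = {L0,L2,L5}; idom=L5
  L9: preds {L7,L8}: {L0,L1,L4,L7} ∩ {L0,L2,L5,L8} = {L0}; idom=L0

DF walk-up:
  join L2 pred L0: · stop@L0
  join L2 pred L6: L6→L5→L2 stop@L0
  join L5 pred L2: · stop@L2
  join L5 pred L3: L3 stop@L2
  join L8 pred L5: · stop@L5
  join L8 pred L6: L6 stop@L5
  join L9 pred L7: L7→L4→L1 stop@L0
  join L9 pred L8: L8→L5→L2 stop@L0
  L0 → ∅
  L1 → {L9}
  L2 → {L2,L9}
  L3 → {L5}
  L4 → {L9}
  L5 → {L2,L9}
  L6 → {L2,L8}
  L7 → {L9}
  L8 → {L9}
  L9 → ∅

φ for g: defs {L0,L1,L2,L4,L8}
  DF⁺ = {L2,L9}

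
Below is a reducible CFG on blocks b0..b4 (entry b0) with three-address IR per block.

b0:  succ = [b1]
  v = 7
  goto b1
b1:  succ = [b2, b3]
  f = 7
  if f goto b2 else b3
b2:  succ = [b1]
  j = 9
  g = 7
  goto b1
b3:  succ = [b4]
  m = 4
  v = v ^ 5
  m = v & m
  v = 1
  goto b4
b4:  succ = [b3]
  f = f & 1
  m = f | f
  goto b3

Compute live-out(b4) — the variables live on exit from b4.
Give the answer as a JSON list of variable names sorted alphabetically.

Per-block:
  b0 def {v} use ∅
  b1 def {f} use ∅
  b2 def {g,j} use ∅
  b3 def {m,v} use {v}
  b4 def {f,m} use {f}

Liveness:
  b0: in=∅ out={v}
  b1: in={v} out={f,v}
  b2: in={v} out={v}
  b3: in={f,v} out={f,v}
  b4: in={f,v} out={f,v}

live-out(b4) = ["f", "v"]

Answer: ["f", "v"]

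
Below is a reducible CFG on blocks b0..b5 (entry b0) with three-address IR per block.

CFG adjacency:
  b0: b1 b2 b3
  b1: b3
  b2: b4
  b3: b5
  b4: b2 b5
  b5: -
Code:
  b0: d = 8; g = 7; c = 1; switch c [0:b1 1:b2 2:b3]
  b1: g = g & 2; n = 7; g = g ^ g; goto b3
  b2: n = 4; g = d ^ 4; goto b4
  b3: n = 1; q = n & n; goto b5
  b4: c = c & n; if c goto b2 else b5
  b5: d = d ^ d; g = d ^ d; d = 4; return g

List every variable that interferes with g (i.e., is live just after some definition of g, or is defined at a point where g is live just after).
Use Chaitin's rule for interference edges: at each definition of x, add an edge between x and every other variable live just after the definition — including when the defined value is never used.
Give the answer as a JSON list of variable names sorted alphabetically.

def/use:
  b0 def {c,d,g} use ∅
  b1 def {g,n} use {g}
  b2 def {g,n} use {d}
  b3 def {n,q} use ∅
  b4 def {c} use {c,n}
  b5 def {d,g} use {d}

Live sets:
  live b0: ∅→{c,d,g}
  live b1: {d,g}→{d}
  live b2: {c,d}→{c,d,n}
  live b3: {d}→{d}
  live b4: {c,d,n}→{c,d}
  live b5: {d}→∅

Interfere edges:
  c — {d,g,n}
  d — {c,g,n,q}
  g — {c,d,n}
  n — {c,d,g}
  q — {d}

N(g) = ["c", "d", "n"]

Answer: ["c", "d", "n"]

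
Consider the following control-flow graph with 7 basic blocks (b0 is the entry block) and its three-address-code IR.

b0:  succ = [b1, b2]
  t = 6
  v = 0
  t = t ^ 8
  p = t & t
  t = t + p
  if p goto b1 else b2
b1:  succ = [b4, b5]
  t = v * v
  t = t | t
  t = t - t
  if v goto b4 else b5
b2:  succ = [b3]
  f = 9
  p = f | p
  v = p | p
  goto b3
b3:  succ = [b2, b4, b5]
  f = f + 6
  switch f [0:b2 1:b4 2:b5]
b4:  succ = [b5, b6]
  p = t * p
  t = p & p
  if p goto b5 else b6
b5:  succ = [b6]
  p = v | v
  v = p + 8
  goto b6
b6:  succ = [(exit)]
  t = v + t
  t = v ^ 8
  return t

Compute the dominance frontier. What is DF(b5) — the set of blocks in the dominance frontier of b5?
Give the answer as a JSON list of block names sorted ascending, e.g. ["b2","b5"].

Answer: ["b6"]

Derivation:
idom tree: b1←b0 b2←b0 b3←b2 b4←b0 b5←b0 b6←b0
Dom∩ at merges:
  b2: preds {b0,b3}: {b0} ∩ {b0,b2,b3} = {b0}; idom=b0
  b4: preds {b1,b3}: {b0,b1} ∩ {b0,b2,b3} = {b0}; idom=b0
  b5: preds {b1,b3,b4}: {b0,b1} ∩ {b0,b2,b3} ∩ {b0,b4} = {b0}; idom=b0
  b6: preds {b4,b5}: {b0,b4} ∩ {b0,b5} = {b0}; idom=b0

Frontier:
  join b2 pred b0: · stop@b0
  join b2 pred b3: b3→b2 stop@b0
  join b4 pred b1: b1 stop@b0
  join b4 pred b3: b3→b2 stop@b0
  join b5 pred b1: b1 stop@b0
  join b5 pred b3: b3→b2 stop@b0
  join b5 pred b4: b4 stop@b0
  join b6 pred b4: b4 stop@b0
  join b6 pred b5: b5 stop@b0
  b0 → ∅
  b1 → {b4,b5}
  b2 → {b2,b4,b5}
  b3 → {b2,b4,b5}
  b4 → {b5,b6}
  b5 → {b6}
  b6 → ∅

DF(b5) = ["b6"]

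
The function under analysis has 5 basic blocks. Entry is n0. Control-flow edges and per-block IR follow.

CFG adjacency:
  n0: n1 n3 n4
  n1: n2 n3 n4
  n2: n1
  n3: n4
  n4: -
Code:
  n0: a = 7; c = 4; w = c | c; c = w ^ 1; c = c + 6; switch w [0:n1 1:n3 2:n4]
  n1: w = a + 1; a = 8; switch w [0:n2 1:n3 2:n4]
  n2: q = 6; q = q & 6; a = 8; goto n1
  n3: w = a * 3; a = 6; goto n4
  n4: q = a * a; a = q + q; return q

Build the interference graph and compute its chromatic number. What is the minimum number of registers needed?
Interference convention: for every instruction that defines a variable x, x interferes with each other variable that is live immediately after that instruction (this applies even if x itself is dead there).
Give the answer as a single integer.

Answer: 3

Derivation:
def/use:
  n0: def={a,c,w} ue=∅
  n1: def={a,w} ue={a}
  n2: def={a,q} ue=∅
  n3: def={a,w} ue={a}
  n4: def={a,q} ue={a}

Backward fixpoint:
  live n0: ∅→{a}
  live n1: {a}→{a}
  live n2: ∅→{a}
  live n3: {a}→{a}
  live n4: {a}→∅

Conflict graph:
  a↔{c,q,w}
  c↔{a,w}
  q↔{a}
  w↔{a,c}

Registers:
  clique {a,c,w} ⇒ need ≥ 3
  3-colouring: c0={a}  c1={c,q}  c2={w}
  χ = 3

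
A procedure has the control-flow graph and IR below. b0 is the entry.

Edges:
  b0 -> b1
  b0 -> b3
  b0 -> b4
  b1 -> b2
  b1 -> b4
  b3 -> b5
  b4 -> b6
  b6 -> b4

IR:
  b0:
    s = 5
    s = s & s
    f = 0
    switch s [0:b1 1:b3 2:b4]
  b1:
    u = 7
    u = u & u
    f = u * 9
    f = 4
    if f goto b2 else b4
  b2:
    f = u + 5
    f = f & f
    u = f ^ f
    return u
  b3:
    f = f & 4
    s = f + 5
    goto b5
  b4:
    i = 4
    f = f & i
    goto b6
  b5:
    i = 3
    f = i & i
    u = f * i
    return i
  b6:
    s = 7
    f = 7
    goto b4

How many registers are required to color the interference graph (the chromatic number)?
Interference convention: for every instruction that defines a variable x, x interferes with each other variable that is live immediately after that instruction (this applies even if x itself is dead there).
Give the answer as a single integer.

Answer: 3

Working:
Per-block:
  b0: {f,s} / ∅
  b1: {f,u} / ∅
  b2: {f,u} / {u}
  b3: {f,s} / {f}
  b4: {f,i} / {f}
  b5: {f,i,u} / ∅
  b6: {f,s} / ∅

Backward fixpoint:
  b0 li=∅ lo={f}
  b1 li=∅ lo={f,u}
  b2 li={u} lo=∅
  b3 li={f} lo=∅
  b4 li={f} lo=∅
  b5 li=∅ lo=∅
  b6 li=∅ lo={f}

Conflict graph:
  f↔{i,s,u}
  i↔{f,u}
  s↔{f}
  u↔{f,i}

Chromatic number:
  lower bound: {f,i,u} mutually conflict ⇒ χ ≥ 3
  3-colouring: R0={f}  R1={i,s}  R2={u}
  χ = 3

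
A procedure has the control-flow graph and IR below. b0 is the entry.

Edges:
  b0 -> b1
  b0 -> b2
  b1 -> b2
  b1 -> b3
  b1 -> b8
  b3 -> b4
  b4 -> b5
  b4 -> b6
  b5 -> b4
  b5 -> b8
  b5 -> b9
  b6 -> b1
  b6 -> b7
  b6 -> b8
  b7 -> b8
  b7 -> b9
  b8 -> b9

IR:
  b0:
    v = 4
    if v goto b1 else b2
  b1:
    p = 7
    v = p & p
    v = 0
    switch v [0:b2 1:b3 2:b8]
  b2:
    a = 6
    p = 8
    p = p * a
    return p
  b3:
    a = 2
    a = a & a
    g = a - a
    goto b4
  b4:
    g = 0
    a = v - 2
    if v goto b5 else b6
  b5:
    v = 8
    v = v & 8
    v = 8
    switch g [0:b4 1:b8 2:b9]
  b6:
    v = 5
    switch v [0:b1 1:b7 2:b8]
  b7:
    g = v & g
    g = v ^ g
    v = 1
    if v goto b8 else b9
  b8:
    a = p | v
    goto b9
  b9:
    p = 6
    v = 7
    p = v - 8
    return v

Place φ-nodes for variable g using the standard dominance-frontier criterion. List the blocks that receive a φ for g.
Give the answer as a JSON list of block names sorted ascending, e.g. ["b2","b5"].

idom tree: b1←b0 b2←b0 b3←b1 b4←b3 b5←b4 b6←b4 b7←b6 b8←b1 b9←b1
Dom at joins:
  b1: preds {b0,b6}: {b0} ∩ {b0,b1,b3,b4,b6} = {b0}; idom=b0
  b2: preds {b0,b1}: {b0} ∩ {b0,b1} = {b0}; idom=b0
  b4: preds {b3,b5}: {b0,b1,b3} ∩ {b0,b1,b3,b4,b5} = {b0,b1,b3}; idom=b3
  b8: preds {b1,b5,b6,b7}: {b0,b1} ∩ {b0,b1,b3,b4,b5} ∩ {b0,b1,b3,b4,b6} ∩ {b0,b1,b3,b4,b6,b7} = {b0,b1}; idom=b1
  b9: preds {b5,b7,b8}: {b0,b1,b3,b4,b5} ∩ {b0,b1,b3,b4,b6,b7} ∩ {b0,b1,b8} = {b0,b1}; idom=b1

DF walk-up:
  b1←b0: walk · to b0
  b1←b6: walk b6→b4→b3→b1 to b0
  b2←b0: walk · to b0
  b2←b1: walk b1 to b0
  b4←b3: walk · to b3
  b4←b5: walk b5→b4 to b3
  b8←b1: walk · to b1
  b8←b5: walk b5→b4→b3 to b1
  b8←b6: walk b6→b4→b3 to b1
  b8←b7: walk b7→b6→b4→b3 to b1
  b9←b5: walk b5→b4→b3 to b1
  b9←b7: walk b7→b6→b4→b3 to b1
  b9←b8: walk b8 to b1
  DF(b0)=∅
  DF(b1)={b1,b2}
  DF(b2)=∅
  DF(b3)={b1,b8,b9}
  DF(b4)={b1,b4,b8,b9}
  DF(b5)={b4,b8,b9}
  DF(b6)={b1,b8,b9}
  DF(b7)={b8,b9}
  DF(b8)={b9}
  DF(b9)=∅

φ for g: defs {b3,b4,b7}
  DF⁺ = {b1,b2,b4,b8,b9}

Answer: ["b1", "b2", "b4", "b8", "b9"]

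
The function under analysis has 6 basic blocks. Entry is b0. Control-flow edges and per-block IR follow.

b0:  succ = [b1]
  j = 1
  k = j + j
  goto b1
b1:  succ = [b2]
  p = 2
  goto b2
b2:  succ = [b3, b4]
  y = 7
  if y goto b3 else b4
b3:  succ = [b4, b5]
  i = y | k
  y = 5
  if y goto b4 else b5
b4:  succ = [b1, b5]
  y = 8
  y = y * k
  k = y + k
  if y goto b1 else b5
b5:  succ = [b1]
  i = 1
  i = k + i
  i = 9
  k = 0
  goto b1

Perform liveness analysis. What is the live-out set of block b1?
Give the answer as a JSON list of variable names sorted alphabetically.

Answer: ["k"]

Working:
Block summaries:
  b0 def {j,k} use ∅
  b1 def {p} use ∅
  b2 def {y} use ∅
  b3 def {i,y} use {k,y}
  b4 def {k,y} use {k}
  b5 def {i,k} use {k}

Liveness:
  live b0: ∅→{k}
  live b1: {k}→{k}
  live b2: {k}→{k,y}
  live b3: {k,y}→{k}
  live b4: {k}→{k}
  live b5: {k}→{k}

live-out(b1) = ["k"]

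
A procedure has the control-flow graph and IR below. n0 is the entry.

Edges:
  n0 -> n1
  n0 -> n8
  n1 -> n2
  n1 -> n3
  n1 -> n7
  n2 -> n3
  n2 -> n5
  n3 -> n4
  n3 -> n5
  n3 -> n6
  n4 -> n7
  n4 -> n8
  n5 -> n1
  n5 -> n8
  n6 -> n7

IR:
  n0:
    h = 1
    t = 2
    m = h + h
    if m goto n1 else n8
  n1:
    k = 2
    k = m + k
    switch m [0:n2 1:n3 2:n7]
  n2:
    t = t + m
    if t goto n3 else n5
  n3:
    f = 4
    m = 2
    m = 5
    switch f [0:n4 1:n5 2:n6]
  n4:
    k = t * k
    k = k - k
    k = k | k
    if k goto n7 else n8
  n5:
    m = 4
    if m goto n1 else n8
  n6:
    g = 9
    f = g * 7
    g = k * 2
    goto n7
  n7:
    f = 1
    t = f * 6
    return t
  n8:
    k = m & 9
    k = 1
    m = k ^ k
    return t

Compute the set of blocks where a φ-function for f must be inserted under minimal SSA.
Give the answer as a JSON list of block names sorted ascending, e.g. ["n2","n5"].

idom tree: n1←n0 n2←n1 n3←n1 n4←n3 n5←n1 n6←n3 n7←n1 n8←n0
Dom∩ at merges:
  n1: preds {n0,n5}: {n0} ∩ {n0,n1,n5} = {n0}; idom=n0
  n3: preds {n1,n2}: {n0,n1} ∩ {n0,n1,n2} = {n0,n1}; idom=n1
  n5: preds {n2,n3}: {n0,n1,n2} ∩ {n0,n1,n3} = {n0,n1}; idom=n1
  n7: preds {n1,n4,n6}: {n0,n1} ∩ {n0,n1,n3,n4} ∩ {n0,n1,n3,n6} = {n0,n1}; idom=n1
  n8: preds {n0,n4,n5}: {n0} ∩ {n0,n1,n3,n4} ∩ {n0,n1,n5} = {n0}; idom=n0

Frontier:
  n1←n0: walk · to n0
  n1←n5: walk n5→n1 to n0
  n3←n1: walk · to n1
  n3←n2: walk n2 to n1
  n5←n2: walk n2 to n1
  n5←n3: walk n3 to n1
  n7←n1: walk · to n1
  n7←n4: walk n4→n3 to n1
  n7←n6: walk n6→n3 to n1
  n8←n0: walk · to n0
  n8←n4: walk n4→n3→n1 to n0
  n8←n5: walk n5→n1 to n0
  n0 → ∅
  n1 → {n1,n8}
  n2 → {n3,n5}
  n3 → {n5,n7,n8}
  n4 → {n7,n8}
  n5 → {n1,n8}
  n6 → {n7}
  n7 → ∅
  n8 → ∅

φ for f: defs {n3,n6,n7}
  DF⁺ = {n1,n5,n7,n8}

Answer: ["n1", "n5", "n7", "n8"]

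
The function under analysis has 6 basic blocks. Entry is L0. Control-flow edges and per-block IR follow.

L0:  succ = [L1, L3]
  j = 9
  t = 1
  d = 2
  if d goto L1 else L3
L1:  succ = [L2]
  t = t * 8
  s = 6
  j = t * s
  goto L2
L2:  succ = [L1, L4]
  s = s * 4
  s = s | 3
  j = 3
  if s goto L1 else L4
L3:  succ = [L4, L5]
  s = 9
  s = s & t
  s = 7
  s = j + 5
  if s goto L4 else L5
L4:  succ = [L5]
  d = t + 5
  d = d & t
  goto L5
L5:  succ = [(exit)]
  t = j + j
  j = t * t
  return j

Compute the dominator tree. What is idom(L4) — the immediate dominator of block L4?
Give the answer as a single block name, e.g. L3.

Answer: L0

Analysis:
idom tree: L1←L0 L2←L1 L3←L0 L4←L0 L5←L0
Dom∩ at merges:
  L1: preds {L0,L2}: {L0} ∩ {L0,L1,L2} = {L0}; idom=L0
  L4: preds {L2,L3}: {L0,L1,L2} ∩ {L0,L3} = {L0}; idom=L0
  L5: preds {L3,L4}: {L0,L3} ∩ {L0,L4} = {L0}; idom=L0

idom(L4) = L0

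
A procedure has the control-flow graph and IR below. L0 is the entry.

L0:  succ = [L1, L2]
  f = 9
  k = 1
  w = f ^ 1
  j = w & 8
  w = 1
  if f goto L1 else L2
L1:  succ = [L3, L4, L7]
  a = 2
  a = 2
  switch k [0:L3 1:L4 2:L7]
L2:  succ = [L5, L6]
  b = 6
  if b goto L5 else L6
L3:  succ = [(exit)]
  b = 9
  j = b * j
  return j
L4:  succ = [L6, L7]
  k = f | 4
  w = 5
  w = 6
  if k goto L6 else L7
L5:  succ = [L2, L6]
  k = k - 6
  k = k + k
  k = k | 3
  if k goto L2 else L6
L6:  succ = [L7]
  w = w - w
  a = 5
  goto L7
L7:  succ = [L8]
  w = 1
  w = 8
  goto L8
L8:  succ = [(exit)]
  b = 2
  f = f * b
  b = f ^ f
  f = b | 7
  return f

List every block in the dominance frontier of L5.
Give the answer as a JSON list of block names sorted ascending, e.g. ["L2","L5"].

Answer: ["L2", "L6"]

Working:
idom tree: L1←L0 L2←L0 L3←L1 L4←L1 L5←L2 L6←L0 L7←L0 L8←L7
Dom∩ at merges:
  L2: preds {L0,L5}: {L0} ∩ {L0,L2,L5} = {L0}; idom=L0
  L6: preds {L2,L4,L5}: {L0,L2} ∩ {L0,L1,L4} ∩ {L0,L2,L5} = {L0}; idom=L0
  L7: preds {L1,L4,L6}: {L0,L1} ∩ {L0,L1,L4} ∩ {L0,L6} = {L0}; idom=L0

DF derivation:
  join L2 pred L0: · stop@L0
  join L2 pred L5: L5→L2 stop@L0
  join L6 pred L2: L2 stop@L0
  join L6 pred L4: L4→L1 stop@L0
  join L6 pred L5: L5→L2 stop@L0
  join L7 pred L1: L1 stop@L0
  join L7 pred L4: L4→L1 stop@L0
  join L7 pred L6: L6 stop@L0
  L0 → ∅
  L1 → {L6,L7}
  L2 → {L2,L6}
  L3 → ∅
  L4 → {L6,L7}
  L5 → {L2,L6}
  L6 → {L7}
  L7 → ∅
  L8 → ∅

DF(L5) = ["L2", "L6"]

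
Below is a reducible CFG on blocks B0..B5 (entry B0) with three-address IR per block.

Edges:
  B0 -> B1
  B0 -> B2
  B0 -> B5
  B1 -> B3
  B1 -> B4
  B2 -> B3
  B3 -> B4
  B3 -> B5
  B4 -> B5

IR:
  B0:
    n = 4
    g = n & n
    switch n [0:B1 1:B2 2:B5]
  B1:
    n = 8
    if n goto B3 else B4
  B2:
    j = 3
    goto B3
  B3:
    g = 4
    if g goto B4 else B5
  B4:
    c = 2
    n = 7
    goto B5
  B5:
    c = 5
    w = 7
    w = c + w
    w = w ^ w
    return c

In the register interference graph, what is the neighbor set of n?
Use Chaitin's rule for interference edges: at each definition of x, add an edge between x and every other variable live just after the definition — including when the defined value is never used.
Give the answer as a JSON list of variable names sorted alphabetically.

Answer: ["g"]

Working:
Block summaries:
  B0: {g,n} / ∅
  B1: {n} / ∅
  B2: {j} / ∅
  B3: {g} / ∅
  B4: {c,n} / ∅
  B5: {c,w} / ∅

Live sets:
  live B0: ∅→∅
  live B1: ∅→∅
  live B2: ∅→∅
  live B3: ∅→∅
  live B4: ∅→∅
  live B5: ∅→∅

Conflict graph:
  c — {w}
  g — {n}
  j — ∅
  n — {g}
  w — {c}

N(n) = ["g"]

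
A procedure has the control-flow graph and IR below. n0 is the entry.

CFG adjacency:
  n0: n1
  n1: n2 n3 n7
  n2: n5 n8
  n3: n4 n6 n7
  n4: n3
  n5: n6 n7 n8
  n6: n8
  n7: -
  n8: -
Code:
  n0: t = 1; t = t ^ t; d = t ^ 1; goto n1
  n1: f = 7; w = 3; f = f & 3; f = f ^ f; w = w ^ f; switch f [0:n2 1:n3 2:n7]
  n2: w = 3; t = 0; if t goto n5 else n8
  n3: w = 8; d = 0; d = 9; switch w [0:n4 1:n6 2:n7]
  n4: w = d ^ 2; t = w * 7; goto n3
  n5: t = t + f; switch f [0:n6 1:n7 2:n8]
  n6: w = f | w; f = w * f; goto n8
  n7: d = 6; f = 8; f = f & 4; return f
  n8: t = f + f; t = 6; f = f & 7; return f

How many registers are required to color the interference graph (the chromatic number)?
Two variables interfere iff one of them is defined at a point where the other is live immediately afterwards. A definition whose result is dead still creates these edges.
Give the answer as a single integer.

Answer: 3

Working:
Per-block:
  n0: {d,t} / ∅
  n1: {f,w} / ∅
  n2: {t,w} / ∅
  n3: {d,w} / ∅
  n4: {t,w} / {d}
  n5: {t} / {f,t}
  n6: {f,w} / {f,w}
  n7: {d,f} / ∅
  n8: {f,t} / {f}

Backward fixpoint:
  n0: in=∅ out=∅
  n1: in=∅ out={f}
  n2: in={f} out={f,t,w}
  n3: in={f} out={d,f,w}
  n4: in={d,f} out={f}
  n5: in={f,t,w} out={f,w}
  n6: in={f,w} out={f}
  n7: in=∅ out=∅
  n8: in={f} out=∅

Conflict graph:
  d — {f,w}
  f — {d,t,w}
  t — {f,w}
  w — {d,f,t}

Colouring:
  clique {d,f,w} ⇒ need ≥ 3
  assign d→c2 f→c0 t→c2 w→c1 — no edge inside a register ⇒ χ ≤ 3
  χ = 3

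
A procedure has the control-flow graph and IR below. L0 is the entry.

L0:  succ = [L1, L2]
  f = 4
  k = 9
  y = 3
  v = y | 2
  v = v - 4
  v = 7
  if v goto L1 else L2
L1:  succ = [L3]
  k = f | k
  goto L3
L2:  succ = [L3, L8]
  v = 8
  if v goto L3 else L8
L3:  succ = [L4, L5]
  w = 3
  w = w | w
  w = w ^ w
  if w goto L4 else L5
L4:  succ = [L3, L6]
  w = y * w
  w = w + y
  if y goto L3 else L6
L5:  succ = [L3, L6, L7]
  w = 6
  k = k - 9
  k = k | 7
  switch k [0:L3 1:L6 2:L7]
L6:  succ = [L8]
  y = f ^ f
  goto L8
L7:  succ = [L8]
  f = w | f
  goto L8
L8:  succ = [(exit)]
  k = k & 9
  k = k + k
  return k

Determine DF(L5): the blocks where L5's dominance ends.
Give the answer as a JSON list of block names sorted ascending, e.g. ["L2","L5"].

Answer: ["L3", "L6", "L8"]

Working:
idom tree: L1←L0 L2←L0 L3←L0 L4←L3 L5←L3 L6←L3 L7←L5 L8←L0
Dom at joins:
  L3: preds {L1,L2,L4,L5}: {L0,L1} ∩ {L0,L2} ∩ {L0,L3,L4} ∩ {L0,L3,L5} = {L0}; idom=L0
  L6: preds {L4,L5}: {L0,L3,L4} ∩ {L0,L3,L5} = {L0,L3}; idom=L3
  L8: preds {L2,L6,L7}: {L0,L2} ∩ {L0,L3,L6} ∩ {L0,L3,L5,L7} = {L0}; idom=L0

DF derivation:
  join L3 pred L1: L1 stop@L0
  join L3 pred L2: L2 stop@L0
  join L3 pred L4: L4→L3 stop@L0
  join L3 pred L5: L5→L3 stop@L0
  join L6 pred L4: L4 stop@L3
  join L6 pred L5: L5 stop@L3
  join L8 pred L2: L2 stop@L0
  join L8 pred L6: L6→L3 stop@L0
  join L8 pred L7: L7→L5→L3 stop@L0
  L0 → ∅
  L1 → {L3}
  L2 → {L3,L8}
  L3 → {L3,L8}
  L4 → {L3,L6}
  L5 → {L3,L6,L8}
  L6 → {L8}
  L7 → {L8}
  L8 → ∅

DF(L5) = ["L3", "L6", "L8"]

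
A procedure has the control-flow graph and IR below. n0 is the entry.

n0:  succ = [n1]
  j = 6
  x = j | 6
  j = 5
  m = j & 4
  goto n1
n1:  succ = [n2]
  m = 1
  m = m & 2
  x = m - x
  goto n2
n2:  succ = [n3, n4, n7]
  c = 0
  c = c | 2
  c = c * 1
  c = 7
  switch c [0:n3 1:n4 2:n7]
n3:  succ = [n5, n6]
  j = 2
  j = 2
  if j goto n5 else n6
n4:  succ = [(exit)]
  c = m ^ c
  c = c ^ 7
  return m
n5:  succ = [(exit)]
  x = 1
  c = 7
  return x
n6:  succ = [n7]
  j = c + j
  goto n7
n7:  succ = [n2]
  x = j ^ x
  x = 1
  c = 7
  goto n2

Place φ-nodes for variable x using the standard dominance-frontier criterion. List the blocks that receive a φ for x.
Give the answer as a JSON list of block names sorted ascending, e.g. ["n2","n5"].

idom tree: n1←n0 n2←n1 n3←n2 n4←n2 n5←n3 n6←n3 n7←n2
Dom at joins:
  n2: preds {n1,n7}: {n0,n1} ∩ {n0,n1,n2,n7} = {n0,n1}; idom=n1
  n7: preds {n2,n6}: {n0,n1,n2} ∩ {n0,n1,n2,n3,n6} = {n0,n1,n2}; idom=n2

DF derivation:
  n2←n1: walk · to n1
  n2←n7: walk n7→n2 to n1
  n7←n2: walk · to n2
  n7←n6: walk n6→n3 to n2
  DF(n0)=∅
  DF(n1)=∅
  DF(n2)={n2}
  DF(n3)={n7}
  DF(n4)=∅
  DF(n5)=∅
  DF(n6)={n7}
  DF(n7)={n2}

φ for x: defs {n0,n1,n5,n7}
  DF⁺ = {n2}

Answer: ["n2"]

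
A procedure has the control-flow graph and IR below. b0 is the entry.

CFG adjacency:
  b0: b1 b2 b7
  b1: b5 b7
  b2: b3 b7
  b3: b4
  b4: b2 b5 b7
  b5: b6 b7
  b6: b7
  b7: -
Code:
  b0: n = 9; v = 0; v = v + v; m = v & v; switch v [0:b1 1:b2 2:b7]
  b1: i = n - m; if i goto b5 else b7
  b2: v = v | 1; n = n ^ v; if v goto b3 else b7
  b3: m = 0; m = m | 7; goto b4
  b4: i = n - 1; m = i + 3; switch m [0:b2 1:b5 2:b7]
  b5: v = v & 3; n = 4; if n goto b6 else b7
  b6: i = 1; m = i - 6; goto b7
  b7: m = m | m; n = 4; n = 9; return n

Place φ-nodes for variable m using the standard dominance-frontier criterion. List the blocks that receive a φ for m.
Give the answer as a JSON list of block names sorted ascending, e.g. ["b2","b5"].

Answer: ["b2", "b5", "b7"]

Derivation:
idom tree: b1←b0 b2←b0 b3←b2 b4←b3 b5←b0 b6←b5 b7←b0
Dom at joins:
  b2: preds {b0,b4}: {b0} ∩ {b0,b2,b3,b4} = {b0}; idom=b0
  b5: preds {b1,b4}: {b0,b1} ∩ {b0,b2,b3,b4} = {b0}; idom=b0
  b7: preds {b0,b1,b2,b4,b5,b6}: {b0} ∩ {b0,b1} ∩ {b0,b2} ∩ {b0,b2,b3,b4} ∩ {b0,b5} ∩ {b0,b5,b6} = {b0}; idom=b0

DF derivation:
  b2←b0: walk · to b0
  b2←b4: walk b4→b3→b2 to b0
  b5←b1: walk b1 to b0
  b5←b4: walk b4→b3→b2 to b0
  b7←b0: walk · to b0
  b7←b1: walk b1 to b0
  b7←b2: walk b2 to b0
  b7←b4: walk b4→b3→b2 to b0
  b7←b5: walk b5 to b0
  b7←b6: walk b6→b5 to b0
  DF(b0)=∅
  DF(b1)={b5,b7}
  DF(b2)={b2,b5,b7}
  DF(b3)={b2,b5,b7}
  DF(b4)={b2,b5,b7}
  DF(b5)={b7}
  DF(b6)={b7}
  DF(b7)=∅

φ for m: defs {b0,b3,b4,b6,b7}
  DF⁺ = {b2,b5,b7}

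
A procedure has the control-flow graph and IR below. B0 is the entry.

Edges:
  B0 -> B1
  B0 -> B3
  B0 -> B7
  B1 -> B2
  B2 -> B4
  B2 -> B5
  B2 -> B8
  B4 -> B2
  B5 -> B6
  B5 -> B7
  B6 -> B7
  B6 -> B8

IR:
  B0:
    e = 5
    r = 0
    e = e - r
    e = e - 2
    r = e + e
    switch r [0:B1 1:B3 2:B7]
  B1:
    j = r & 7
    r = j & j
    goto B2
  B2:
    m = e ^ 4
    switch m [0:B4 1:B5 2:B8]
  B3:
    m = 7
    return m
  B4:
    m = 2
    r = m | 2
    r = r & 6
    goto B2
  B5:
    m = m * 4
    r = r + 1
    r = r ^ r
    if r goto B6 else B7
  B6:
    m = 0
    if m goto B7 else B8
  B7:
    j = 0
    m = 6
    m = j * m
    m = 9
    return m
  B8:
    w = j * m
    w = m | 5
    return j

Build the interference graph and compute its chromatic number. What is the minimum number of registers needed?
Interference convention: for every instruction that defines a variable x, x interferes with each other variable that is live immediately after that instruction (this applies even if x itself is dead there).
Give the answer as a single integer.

def/use:
  B0 def {e,r} use ∅
  B1 def {j,r} use {r}
  B2 def {m} use {e}
  B3 def {m} use ∅
  B4 def {m,r} use ∅
  B5 def {m,r} use {m,r}
  B6 def {m} use ∅
  B7 def {j,m} use ∅
  B8 def {w} use {j,m}

Backward fixpoint:
  B0: in=∅ out={e,r}
  B1: in={e,r} out={e,j,r}
  B2: in={e,j,r} out={e,j,m,r}
  B3: in=∅ out=∅
  B4: in={e,j} out={e,j,r}
  B5: in={j,m,r} out={j}
  B6: in={j} out={j,m}
  B7: in=∅ out=∅
  B8: in={j,m} out=∅

Conflict graph:
  e: {j,m,r}
  j: {e,m,r,w}
  m: {e,j,r,w}
  r: {e,j,m}
  w: {j,m}

Registers:
  clique {e,j,m,r} ⇒ need ≥ 4
  assign e→R2 j→R0 m→R1 r→R3 w→R2 — no edge inside a register ⇒ χ ≤ 4
  χ = 4

Answer: 4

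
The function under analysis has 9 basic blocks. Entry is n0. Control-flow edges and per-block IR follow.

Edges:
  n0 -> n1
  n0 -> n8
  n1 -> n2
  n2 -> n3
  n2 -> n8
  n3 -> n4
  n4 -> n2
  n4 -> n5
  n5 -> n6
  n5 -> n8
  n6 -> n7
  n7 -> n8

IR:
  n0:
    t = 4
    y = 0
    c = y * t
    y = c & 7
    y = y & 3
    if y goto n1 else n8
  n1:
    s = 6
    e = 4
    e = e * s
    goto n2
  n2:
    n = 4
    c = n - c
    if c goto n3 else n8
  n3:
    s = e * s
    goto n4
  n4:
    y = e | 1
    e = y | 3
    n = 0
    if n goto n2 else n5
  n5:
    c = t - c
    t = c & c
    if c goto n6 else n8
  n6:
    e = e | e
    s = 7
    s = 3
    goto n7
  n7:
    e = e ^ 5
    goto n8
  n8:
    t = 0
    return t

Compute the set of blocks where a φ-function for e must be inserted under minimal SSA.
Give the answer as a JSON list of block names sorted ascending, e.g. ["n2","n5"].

Answer: ["n2", "n8"]

Working:
idom tree: n1←n0 n2←n1 n3←n2 n4←n3 n5←n4 n6←n5 n7←n6 n8←n0
Join-block Dom:
  n2: preds {n1,n4}: {n0,n1} ∩ {n0,n1,n2,n3,n4} = {n0,n1}; idom=n1
  n8: preds {n0,n2,n5,n7}: {n0} ∩ {n0,n1,n2} ∩ {n0,n1,n2,n3,n4,n5} ∩ {n0,n1,n2,n3,n4,n5,n6,n7} = {n0}; idom=n0

DF walk-up:
  n2←n1: walk · to n1
  n2←n4: walk n4→n3→n2 to n1
  n8←n0: walk · to n0
  n8←n2: walk n2→n1 to n0
  n8←n5: walk n5→n4→n3→n2→n1 to n0
  n8←n7: walk n7→n6→n5→n4→n3→n2→n1 to n0
  DF(n0)=∅
  DF(n1)={n8}
  DF(n2)={n2,n8}
  DF(n3)={n2,n8}
  DF(n4)={n2,n8}
  DF(n5)={n8}
  DF(n6)={n8}
  DF(n7)={n8}
  DF(n8)=∅

φ for e: defs {n1,n4,n6,n7}
  DF⁺ = {n2,n8}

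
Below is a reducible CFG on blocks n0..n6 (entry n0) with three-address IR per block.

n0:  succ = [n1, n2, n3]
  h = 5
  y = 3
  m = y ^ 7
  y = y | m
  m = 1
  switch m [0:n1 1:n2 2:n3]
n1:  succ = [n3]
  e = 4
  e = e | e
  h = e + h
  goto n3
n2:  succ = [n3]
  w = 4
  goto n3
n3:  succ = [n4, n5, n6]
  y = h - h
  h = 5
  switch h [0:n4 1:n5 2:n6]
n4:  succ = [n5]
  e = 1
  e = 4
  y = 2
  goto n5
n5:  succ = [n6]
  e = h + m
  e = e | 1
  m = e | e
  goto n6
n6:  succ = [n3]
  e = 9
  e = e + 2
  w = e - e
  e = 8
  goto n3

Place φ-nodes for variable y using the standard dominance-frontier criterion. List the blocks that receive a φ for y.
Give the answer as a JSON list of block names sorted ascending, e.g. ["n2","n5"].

Answer: ["n3", "n5", "n6"]

Working:
idom tree: n1←n0 n2←n0 n3←n0 n4←n3 n5←n3 n6←n3
Dom at joins:
  n3: preds {n0,n1,n2,n6}: {n0} ∩ {n0,n1} ∩ {n0,n2} ∩ {n0,n3,n6} = {n0}; idom=n0
  n5: preds {n3,n4}: {n0,n3} ∩ {n0,n3,n4} = {n0,n3}; idom=n3
  n6: preds {n3,n5}: {n0,n3} ∩ {n0,n3,n5} = {n0,n3}; idom=n3

DF derivation:
  n3←n0: walk · to n0
  n3←n1: walk n1 to n0
  n3←n2: walk n2 to n0
  n3←n6: walk n6→n3 to n0
  n5←n3: walk · to n3
  n5←n4: walk n4 to n3
  n6←n3: walk · to n3
  n6←n5: walk n5 to n3
  n0 → ∅
  n1 → {n3}
  n2 → {n3}
  n3 → {n3}
  n4 → {n5}
  n5 → {n6}
  n6 → {n3}

φ for y: defs {n0,n3,n4}
  DF⁺ = {n3,n5,n6}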